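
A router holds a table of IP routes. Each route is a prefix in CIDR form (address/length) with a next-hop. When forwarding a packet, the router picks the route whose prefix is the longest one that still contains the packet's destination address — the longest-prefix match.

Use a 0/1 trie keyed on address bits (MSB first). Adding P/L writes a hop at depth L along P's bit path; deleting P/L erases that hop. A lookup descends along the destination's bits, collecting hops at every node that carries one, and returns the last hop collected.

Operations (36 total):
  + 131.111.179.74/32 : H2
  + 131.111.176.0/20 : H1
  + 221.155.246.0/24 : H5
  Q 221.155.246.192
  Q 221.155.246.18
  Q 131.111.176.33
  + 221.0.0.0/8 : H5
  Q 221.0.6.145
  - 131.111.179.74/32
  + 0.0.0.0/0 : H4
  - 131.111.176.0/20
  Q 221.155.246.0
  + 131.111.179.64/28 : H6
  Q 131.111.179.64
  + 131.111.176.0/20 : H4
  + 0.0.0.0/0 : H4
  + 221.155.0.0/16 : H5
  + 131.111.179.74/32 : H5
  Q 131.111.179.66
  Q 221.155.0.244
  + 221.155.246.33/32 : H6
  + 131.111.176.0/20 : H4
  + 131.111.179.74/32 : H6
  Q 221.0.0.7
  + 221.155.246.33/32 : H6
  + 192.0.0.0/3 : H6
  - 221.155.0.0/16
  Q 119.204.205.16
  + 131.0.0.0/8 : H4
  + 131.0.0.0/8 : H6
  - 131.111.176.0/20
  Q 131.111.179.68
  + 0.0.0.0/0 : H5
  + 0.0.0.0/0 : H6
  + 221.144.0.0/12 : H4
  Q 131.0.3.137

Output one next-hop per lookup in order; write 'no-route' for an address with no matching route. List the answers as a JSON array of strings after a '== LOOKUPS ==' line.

Trace:
  + 131.111.179.74/32 (H2) depth=32
  + 131.111.176.0/20 (H1) depth=20
  + 221.155.246.0/24 (H5) depth=24
  ? 221.155.246.192  path d0:-→d1:-→d2:-→d3:-→d4:-→d5:-→d6:-→d7:-→d8:-→d9:-→d10:-→d11:-→d12:-→d13:-→d14:-→d15:-→d16:-→d17:-→d18:-→d19:-→d20:-→d21:-→d22:-→d23:-→d24:H5  best=H5
  ? 221.155.246.18  path d0:-→d1:-→d2:-→d3:-→d4:-→d5:-→d6:-→d7:-→d8:-→d9:-→d10:-→d11:-→d12:-→d13:-→d14:-→d15:-→d16:-→d17:-→d18:-→d19:-→d20:-→d21:-→d22:-→d23:-→d24:H5  best=H5
  ? 131.111.176.33  path d0:-→d1:-→d2:-→d3:-→d4:-→d5:-→d6:-→d7:-→d8:-→d9:-→d10:-→d11:-→d12:-→d13:-→d14:-→d15:-→d16:-→d17:-→d18:-→d19:-→d20:H1→d21:-→d22:-  best=H1
  + 221.0.0.0/8 (H5) depth=8
  ? 221.0.6.145  path d0:-→d1:-→d2:-→d3:-→d4:-→d5:-→d6:-→d7:-→d8:H5  best=H5
  del 131.111.179.74/32 (clear depth 32)
  + 0.0.0.0/0 (H4) depth=0
  del 131.111.176.0/20 (clear depth 20)
  ? 221.155.246.0  path d0:H4→d1:-→d2:-→d3:-→d4:-→d5:-→d6:-→d7:-→d8:H5→d9:-→d10:-→d11:-→d12:-→d13:-→d14:-→d15:-→d16:-→d17:-→d18:-→d19:-→d20:-→d21:-→d22:-→d23:-→d24:H5  best=H5
  + 131.111.179.64/28 (H6) depth=28
  ? 131.111.179.64  path d0:H4→d1:-→d2:-→d3:-→d4:-→d5:-→d6:-→d7:-→d8:-→d9:-→d10:-→d11:-→d12:-→d13:-→d14:-→d15:-→d16:-→d17:-→d18:-→d19:-→d20:-→d21:-→d22:-→d23:-→d24:-→d25:-→d26:-→d27:-→d28:H6  best=H6
  + 131.111.176.0/20 (H4) depth=20
  + 0.0.0.0/0 (H4) depth=0
  + 221.155.0.0/16 (H5) depth=16
  + 131.111.179.74/32 (H5) depth=32
  ? 131.111.179.66  path d0:H4→d1:-→d2:-→d3:-→d4:-→d5:-→d6:-→d7:-→d8:-→d9:-→d10:-→d11:-→d12:-→d13:-→d14:-→d15:-→d16:-→d17:-→d18:-→d19:-→d20:H4→d21:-→d22:-→d23:-→d24:-→d25:-→d26:-→d27:-→d28:H6  best=H6
  ? 221.155.0.244  path d0:H4→d1:-→d2:-→d3:-→d4:-→d5:-→d6:-→d7:-→d8:H5→d9:-→d10:-→d11:-→d12:-→d13:-→d14:-→d15:-→d16:H5  best=H5
  + 221.155.246.33/32 (H6) depth=32
  + 131.111.176.0/20 (H4) depth=20
  + 131.111.179.74/32 (H6) depth=32
  ? 221.0.0.7  path d0:H4→d1:-→d2:-→d3:-→d4:-→d5:-→d6:-→d7:-→d8:H5  best=H5
  + 221.155.246.33/32 (H6) depth=32
  + 192.0.0.0/3 (H6) depth=3
  del 221.155.0.0/16 (clear depth 16)
  ? 119.204.205.16  path d0:H4  best=H4
  + 131.0.0.0/8 (H4) depth=8
  + 131.0.0.0/8 (H6) depth=8
  del 131.111.176.0/20 (clear depth 20)
  ? 131.111.179.68  path d0:H4→d1:-→d2:-→d3:-→d4:-→d5:-→d6:-→d7:-→d8:H6→d9:-→d10:-→d11:-→d12:-→d13:-→d14:-→d15:-→d16:-→d17:-→d18:-→d19:-→d20:-→d21:-→d22:-→d23:-→d24:-→d25:-→d26:-→d27:-→d28:H6  best=H6
  + 0.0.0.0/0 (H5) depth=0
  + 0.0.0.0/0 (H6) depth=0
  + 221.144.0.0/12 (H4) depth=12
  ? 131.0.3.137  path d0:H6→d1:-→d2:-→d3:-→d4:-→d5:-→d6:-→d7:-→d8:H6→d9:-  best=H6

== LOOKUPS ==
["H5","H5","H1","H5","H5","H6","H6","H5","H5","H4","H6","H6"]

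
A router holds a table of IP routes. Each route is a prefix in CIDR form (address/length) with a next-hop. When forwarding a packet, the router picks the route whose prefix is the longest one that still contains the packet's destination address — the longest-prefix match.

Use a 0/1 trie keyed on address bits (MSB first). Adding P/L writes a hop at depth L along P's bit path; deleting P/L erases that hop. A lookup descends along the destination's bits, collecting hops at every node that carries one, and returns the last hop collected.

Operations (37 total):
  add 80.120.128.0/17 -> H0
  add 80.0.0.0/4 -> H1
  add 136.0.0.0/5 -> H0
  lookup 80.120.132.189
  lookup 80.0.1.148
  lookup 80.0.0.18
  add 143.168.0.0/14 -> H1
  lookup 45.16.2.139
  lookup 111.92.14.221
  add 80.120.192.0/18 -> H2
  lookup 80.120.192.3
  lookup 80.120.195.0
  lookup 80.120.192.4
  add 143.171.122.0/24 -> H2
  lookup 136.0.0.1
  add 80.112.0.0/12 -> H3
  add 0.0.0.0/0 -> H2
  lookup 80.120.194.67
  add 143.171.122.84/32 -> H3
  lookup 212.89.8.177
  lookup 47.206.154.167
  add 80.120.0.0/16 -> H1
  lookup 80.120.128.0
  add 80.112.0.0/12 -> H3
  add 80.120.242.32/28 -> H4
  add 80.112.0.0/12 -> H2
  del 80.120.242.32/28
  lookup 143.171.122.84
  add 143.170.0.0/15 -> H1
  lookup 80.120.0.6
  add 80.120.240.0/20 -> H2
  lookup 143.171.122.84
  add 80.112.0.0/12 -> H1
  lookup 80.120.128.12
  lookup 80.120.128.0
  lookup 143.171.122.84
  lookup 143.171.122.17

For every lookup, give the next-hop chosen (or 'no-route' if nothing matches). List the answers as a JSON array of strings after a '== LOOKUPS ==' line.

Process each operation:
  add 80.120.128.0/17 -> H0 at depth 17
  add 80.0.0.0/4 -> H1 at depth 4
  add 136.0.0.0/5 -> H0 at depth 5
  ? 80.120.132.189  path d0:-→d1:-→d2:-→d3:-→d4:H1→d5:-→d6:-→d7:-→d8:-→d9:-→d10:-→d11:-→d12:-→d13:-→d14:-→d15:-→d16:-→d17:H0  best=H0
  ? 80.0.1.148  path d0:-→d1:-→d2:-→d3:-→d4:H1→d5:-→d6:-→d7:-→d8:-→d9:-  best=H1
  ? 80.0.0.18  path d0:-→d1:-→d2:-→d3:-→d4:H1→d5:-→d6:-→d7:-→d8:-→d9:-  best=H1
  add 143.168.0.0/14 -> H1 at depth 14
  ? 45.16.2.139  path d0:-→d1:-  best=no-route
  ? 111.92.14.221  path d0:-→d1:-→d2:-  best=no-route
  add 80.120.192.0/18 -> H2 at depth 18
  ? 80.120.192.3  path d0:-→d1:-→d2:-→d3:-→d4:H1→d5:-→d6:-→d7:-→d8:-→d9:-→d10:-→d11:-→d12:-→d13:-→d14:-→d15:-→d16:-→d17:H0→d18:H2  best=H2
  ? 80.120.195.0  path d0:-→d1:-→d2:-→d3:-→d4:H1→d5:-→d6:-→d7:-→d8:-→d9:-→d10:-→d11:-→d12:-→d13:-→d14:-→d15:-→d16:-→d17:H0→d18:H2  best=H2
  ? 80.120.192.4  path d0:-→d1:-→d2:-→d3:-→d4:H1→d5:-→d6:-→d7:-→d8:-→d9:-→d10:-→d11:-→d12:-→d13:-→d14:-→d15:-→d16:-→d17:H0→d18:H2  best=H2
  add 143.171.122.0/24 -> H2 at depth 24
  ? 136.0.0.1  path d0:-→d1:-→d2:-→d3:-→d4:-→d5:H0  best=H0
  add 80.112.0.0/12 -> H3 at depth 12
  add 0.0.0.0/0 -> H2 at depth 0
  ? 80.120.194.67  path d0:H2→d1:-→d2:-→d3:-→d4:H1→d5:-→d6:-→d7:-→d8:-→d9:-→d10:-→d11:-→d12:H3→d13:-→d14:-→d15:-→d16:-→d17:H0→d18:H2  best=H2
  add 143.171.122.84/32 -> H3 at depth 32
  ? 212.89.8.177  path d0:H2→d1:-  best=H2
  ? 47.206.154.167  path d0:H2→d1:-  best=H2
  add 80.120.0.0/16 -> H1 at depth 16
  ? 80.120.128.0  path d0:H2→d1:-→d2:-→d3:-→d4:H1→d5:-→d6:-→d7:-→d8:-→d9:-→d10:-→d11:-→d12:H3→d13:-→d14:-→d15:-→d16:H1→d17:H0  best=H0
  add 80.112.0.0/12 -> H3 at depth 12
  add 80.120.242.32/28 -> H4 at depth 28
  add 80.112.0.0/12 -> H2 at depth 12
  - 80.120.242.32/28 clear@28
  ? 143.171.122.84  path d0:H2→d1:-→d2:-→d3:-→d4:-→d5:H0→d6:-→d7:-→d8:-→d9:-→d10:-→d11:-→d12:-→d13:-→d14:H1→d15:-→d16:-→d17:-→d18:-→d19:-→d20:-→d21:-→d22:-→d23:-→d24:H2→d25:-→d26:-→d27:-→d28:-→d29:-→d30:-→d31:-→d32:H3  best=H3
  add 143.170.0.0/15 -> H1 at depth 15
  ? 80.120.0.6  path d0:H2→d1:-→d2:-→d3:-→d4:H1→d5:-→d6:-→d7:-→d8:-→d9:-→d10:-→d11:-→d12:H2→d13:-→d14:-→d15:-→d16:H1  best=H1
  add 80.120.240.0/20 -> H2 at depth 20
  ? 143.171.122.84  path d0:H2→d1:-→d2:-→d3:-→d4:-→d5:H0→d6:-→d7:-→d8:-→d9:-→d10:-→d11:-→d12:-→d13:-→d14:H1→d15:H1→d16:-→d17:-→d18:-→d19:-→d20:-→d21:-→d22:-→d23:-→d24:H2→d25:-→d26:-→d27:-→d28:-→d29:-→d30:-→d31:-→d32:H3  best=H3
  add 80.112.0.0/12 -> H1 at depth 12
  ? 80.120.128.12  path d0:H2→d1:-→d2:-→d3:-→d4:H1→d5:-→d6:-→d7:-→d8:-→d9:-→d10:-→d11:-→d12:H1→d13:-→d14:-→d15:-→d16:H1→d17:H0  best=H0
  ? 80.120.128.0  path d0:H2→d1:-→d2:-→d3:-→d4:H1→d5:-→d6:-→d7:-→d8:-→d9:-→d10:-→d11:-→d12:H1→d13:-→d14:-→d15:-→d16:H1→d17:H0  best=H0
  ? 143.171.122.84  path d0:H2→d1:-→d2:-→d3:-→d4:-→d5:H0→d6:-→d7:-→d8:-→d9:-→d10:-→d11:-→d12:-→d13:-→d14:H1→d15:H1→d16:-→d17:-→d18:-→d19:-→d20:-→d21:-→d22:-→d23:-→d24:H2→d25:-→d26:-→d27:-→d28:-→d29:-→d30:-→d31:-→d32:H3  best=H3
  ? 143.171.122.17  path d0:H2→d1:-→d2:-→d3:-→d4:-→d5:H0→d6:-→d7:-→d8:-→d9:-→d10:-→d11:-→d12:-→d13:-→d14:H1→d15:H1→d16:-→d17:-→d18:-→d19:-→d20:-→d21:-→d22:-→d23:-→d24:H2→d25:-  best=H2

== LOOKUPS ==
["H0","H1","H1","no-route","no-route","H2","H2","H2","H0","H2","H2","H2","H0","H3","H1","H3","H0","H0","H3","H2"]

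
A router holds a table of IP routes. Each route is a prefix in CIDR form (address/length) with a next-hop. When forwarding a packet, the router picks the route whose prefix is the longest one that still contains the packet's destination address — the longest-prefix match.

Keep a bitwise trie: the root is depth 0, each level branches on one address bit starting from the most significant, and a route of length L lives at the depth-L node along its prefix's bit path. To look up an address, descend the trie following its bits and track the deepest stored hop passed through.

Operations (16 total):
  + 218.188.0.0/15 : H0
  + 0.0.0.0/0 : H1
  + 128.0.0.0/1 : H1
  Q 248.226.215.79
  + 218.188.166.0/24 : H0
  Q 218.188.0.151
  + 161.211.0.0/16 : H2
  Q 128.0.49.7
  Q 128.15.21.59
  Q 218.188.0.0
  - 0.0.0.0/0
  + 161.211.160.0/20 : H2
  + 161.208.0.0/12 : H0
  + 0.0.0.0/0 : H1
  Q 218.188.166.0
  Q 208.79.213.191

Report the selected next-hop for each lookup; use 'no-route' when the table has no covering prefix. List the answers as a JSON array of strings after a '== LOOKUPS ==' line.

Process each operation:
  + 218.188.0.0/15 (H0) depth=15
  + 0.0.0.0/0 (H1) depth=0
  + 128.0.0.0/1 (H1) depth=1
  Q 248.226.215.79: descend 11 ; hops seen [H1,H1] ; pick H1
  + 218.188.166.0/24 (H0) depth=24
  Q 218.188.0.151: descend 1101101010111100 ; hops seen [H1,H1,H0] ; pick H0
  + 161.211.0.0/16 (H2) depth=16
  Q 128.0.49.7: descend 10 ; hops seen [H1,H1] ; pick H1
  Q 128.15.21.59: descend 10 ; hops seen [H1,H1] ; pick H1
  Q 218.188.0.0: descend 1101101010111100 ; hops seen [H1,H1,H0] ; pick H0
  - 0.0.0.0/0 clear@0
  + 161.211.160.0/20 (H2) depth=20
  + 161.208.0.0/12 (H0) depth=12
  + 0.0.0.0/0 (H1) depth=0
  Q 218.188.166.0: descend 110110101011110010100110 ; hops seen [H1,H1,H0,H0] ; pick H0
  Q 208.79.213.191: descend 1101 ; hops seen [H1,H1] ; pick H1

== LOOKUPS ==
["H1","H0","H1","H1","H0","H0","H1"]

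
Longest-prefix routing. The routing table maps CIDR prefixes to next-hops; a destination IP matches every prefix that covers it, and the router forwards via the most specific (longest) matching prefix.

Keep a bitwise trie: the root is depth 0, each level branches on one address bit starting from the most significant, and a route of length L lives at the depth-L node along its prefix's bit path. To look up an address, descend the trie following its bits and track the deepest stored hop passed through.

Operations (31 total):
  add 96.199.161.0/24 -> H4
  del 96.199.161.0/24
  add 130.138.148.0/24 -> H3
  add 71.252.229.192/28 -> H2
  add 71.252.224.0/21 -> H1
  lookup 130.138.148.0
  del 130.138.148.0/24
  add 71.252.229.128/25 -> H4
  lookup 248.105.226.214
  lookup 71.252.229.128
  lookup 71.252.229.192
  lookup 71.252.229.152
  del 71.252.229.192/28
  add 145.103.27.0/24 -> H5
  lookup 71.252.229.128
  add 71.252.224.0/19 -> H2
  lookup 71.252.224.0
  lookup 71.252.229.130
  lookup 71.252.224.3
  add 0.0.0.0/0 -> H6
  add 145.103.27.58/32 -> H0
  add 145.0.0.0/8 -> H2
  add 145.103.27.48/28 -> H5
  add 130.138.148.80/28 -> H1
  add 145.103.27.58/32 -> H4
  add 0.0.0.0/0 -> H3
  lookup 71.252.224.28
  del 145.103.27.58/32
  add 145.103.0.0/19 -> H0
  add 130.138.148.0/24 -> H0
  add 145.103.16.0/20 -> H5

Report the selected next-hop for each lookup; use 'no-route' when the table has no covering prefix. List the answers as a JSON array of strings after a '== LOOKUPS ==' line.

Apply in order:
  + 96.199.161.0/24 (H4) depth=24
  del 96.199.161.0/24 (clear depth 24)
  + 130.138.148.0/24 (H3) depth=24
  + 71.252.229.192/28 (H2) depth=28
  + 71.252.224.0/21 (H1) depth=21
  ? 130.138.148.0  path d0:-→d1:-→d2:-→d3:-→d4:-→d5:-→d6:-→d7:-→d8:-→d9:-→d10:-→d11:-→d12:-→d13:-→d14:-→d15:-→d16:-→d17:-→d18:-→d19:-→d20:-→d21:-→d22:-→d23:-→d24:H3  best=H3
  del 130.138.148.0/24 (clear depth 24)
  + 71.252.229.128/25 (H4) depth=25
  ? 248.105.226.214  path d0:-→d1:-  best=no-route
  ? 71.252.229.128  path d0:-→d1:-→d2:-→d3:-→d4:-→d5:-→d6:-→d7:-→d8:-→d9:-→d10:-→d11:-→d12:-→d13:-→d14:-→d15:-→d16:-→d17:-→d18:-→d19:-→d20:-→d21:H1→d22:-→d23:-→d24:-→d25:H4  best=H4
  ? 71.252.229.192  path d0:-→d1:-→d2:-→d3:-→d4:-→d5:-→d6:-→d7:-→d8:-→d9:-→d10:-→d11:-→d12:-→d13:-→d14:-→d15:-→d16:-→d17:-→d18:-→d19:-→d20:-→d21:H1→d22:-→d23:-→d24:-→d25:H4→d26:-→d27:-→d28:H2  best=H2
  ? 71.252.229.152  path d0:-→d1:-→d2:-→d3:-→d4:-→d5:-→d6:-→d7:-→d8:-→d9:-→d10:-→d11:-→d12:-→d13:-→d14:-→d15:-→d16:-→d17:-→d18:-→d19:-→d20:-→d21:H1→d22:-→d23:-→d24:-→d25:H4  best=H4
  del 71.252.229.192/28 (clear depth 28)
  + 145.103.27.0/24 (H5) depth=24
  ? 71.252.229.128  path d0:-→d1:-→d2:-→d3:-→d4:-→d5:-→d6:-→d7:-→d8:-→d9:-→d10:-→d11:-→d12:-→d13:-→d14:-→d15:-→d16:-→d17:-→d18:-→d19:-→d20:-→d21:H1→d22:-→d23:-→d24:-→d25:H4  best=H4
  + 71.252.224.0/19 (H2) depth=19
  ? 71.252.224.0  path d0:-→d1:-→d2:-→d3:-→d4:-→d5:-→d6:-→d7:-→d8:-→d9:-→d10:-→d11:-→d12:-→d13:-→d14:-→d15:-→d16:-→d17:-→d18:-→d19:H2→d20:-→d21:H1  best=H1
  ? 71.252.229.130  path d0:-→d1:-→d2:-→d3:-→d4:-→d5:-→d6:-→d7:-→d8:-→d9:-→d10:-→d11:-→d12:-→d13:-→d14:-→d15:-→d16:-→d17:-→d18:-→d19:H2→d20:-→d21:H1→d22:-→d23:-→d24:-→d25:H4  best=H4
  ? 71.252.224.3  path d0:-→d1:-→d2:-→d3:-→d4:-→d5:-→d6:-→d7:-→d8:-→d9:-→d10:-→d11:-→d12:-→d13:-→d14:-→d15:-→d16:-→d17:-→d18:-→d19:H2→d20:-→d21:H1  best=H1
  + 0.0.0.0/0 (H6) depth=0
  + 145.103.27.58/32 (H0) depth=32
  + 145.0.0.0/8 (H2) depth=8
  + 145.103.27.48/28 (H5) depth=28
  + 130.138.148.80/28 (H1) depth=28
  + 145.103.27.58/32 (H4) depth=32
  + 0.0.0.0/0 (H3) depth=0
  ? 71.252.224.28  path d0:H3→d1:-→d2:-→d3:-→d4:-→d5:-→d6:-→d7:-→d8:-→d9:-→d10:-→d11:-→d12:-→d13:-→d14:-→d15:-→d16:-→d17:-→d18:-→d19:H2→d20:-→d21:H1  best=H1
  del 145.103.27.58/32 (clear depth 32)
  + 145.103.0.0/19 (H0) depth=19
  + 130.138.148.0/24 (H0) depth=24
  + 145.103.16.0/20 (H5) depth=20

== LOOKUPS ==
["H3","no-route","H4","H2","H4","H4","H1","H4","H1","H1"]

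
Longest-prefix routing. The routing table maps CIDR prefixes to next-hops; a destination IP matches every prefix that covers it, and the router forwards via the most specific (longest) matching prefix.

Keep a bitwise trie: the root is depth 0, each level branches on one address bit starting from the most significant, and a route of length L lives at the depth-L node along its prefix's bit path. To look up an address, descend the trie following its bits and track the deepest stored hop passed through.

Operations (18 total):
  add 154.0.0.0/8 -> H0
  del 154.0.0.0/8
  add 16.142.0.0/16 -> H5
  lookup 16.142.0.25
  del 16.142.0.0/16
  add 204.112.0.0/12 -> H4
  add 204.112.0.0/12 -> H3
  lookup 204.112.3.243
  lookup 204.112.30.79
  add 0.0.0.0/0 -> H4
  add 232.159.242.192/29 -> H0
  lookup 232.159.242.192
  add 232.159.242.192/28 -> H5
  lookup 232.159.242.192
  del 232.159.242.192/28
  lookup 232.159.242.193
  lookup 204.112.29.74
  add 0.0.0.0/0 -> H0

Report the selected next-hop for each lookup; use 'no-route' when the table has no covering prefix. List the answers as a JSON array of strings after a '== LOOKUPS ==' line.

Apply in order:
  add 154.0.0.0/8 -> H0 at depth 8
  del 154.0.0.0/8 (clear depth 8)
  add 16.142.0.0/16 -> H5 at depth 16
  Q 16.142.0.25: descend 0001000010001110 ; hops seen [H5] ; pick H5
  del 16.142.0.0/16 (clear depth 16)
  add 204.112.0.0/12 -> H4 at depth 12
  add 204.112.0.0/12 -> H3 at depth 12
  Q 204.112.3.243: descend 110011000111 ; hops seen [H3] ; pick H3
  Q 204.112.30.79: descend 110011000111 ; hops seen [H3] ; pick H3
  add 0.0.0.0/0 -> H4 at depth 0
  add 232.159.242.192/29 -> H0 at depth 29
  Q 232.159.242.192: descend 11101000100111111111001011000 ; hops seen [H4,H0] ; pick H0
  add 232.159.242.192/28 -> H5 at depth 28
  Q 232.159.242.192: descend 11101000100111111111001011000 ; hops seen [H4,H5,H0] ; pick H0
  del 232.159.242.192/28 (clear depth 28)
  Q 232.159.242.193: descend 11101000100111111111001011000 ; hops seen [H4,H0] ; pick H0
  Q 204.112.29.74: descend 110011000111 ; hops seen [H4,H3] ; pick H3
  add 0.0.0.0/0 -> H0 at depth 0

== LOOKUPS ==
["H5","H3","H3","H0","H0","H0","H3"]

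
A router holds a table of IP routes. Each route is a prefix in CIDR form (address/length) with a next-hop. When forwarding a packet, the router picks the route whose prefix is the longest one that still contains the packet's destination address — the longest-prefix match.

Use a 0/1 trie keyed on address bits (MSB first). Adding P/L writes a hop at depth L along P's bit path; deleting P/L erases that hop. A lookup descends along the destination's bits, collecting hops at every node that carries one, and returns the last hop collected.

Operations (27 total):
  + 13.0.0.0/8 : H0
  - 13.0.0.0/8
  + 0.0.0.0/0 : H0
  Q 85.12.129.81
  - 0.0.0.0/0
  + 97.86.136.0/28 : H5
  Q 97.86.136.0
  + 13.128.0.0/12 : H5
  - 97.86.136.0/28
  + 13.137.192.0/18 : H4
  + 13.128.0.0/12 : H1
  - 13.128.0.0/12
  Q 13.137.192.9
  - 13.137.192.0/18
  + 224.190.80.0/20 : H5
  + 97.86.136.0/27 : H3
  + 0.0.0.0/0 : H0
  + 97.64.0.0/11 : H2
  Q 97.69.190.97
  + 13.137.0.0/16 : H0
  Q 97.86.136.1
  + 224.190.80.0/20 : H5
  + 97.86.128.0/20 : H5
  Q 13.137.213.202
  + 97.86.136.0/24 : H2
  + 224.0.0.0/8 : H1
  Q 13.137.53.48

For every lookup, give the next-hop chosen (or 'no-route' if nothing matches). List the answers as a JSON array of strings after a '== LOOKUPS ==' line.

Apply in order:
  + 13.0.0.0/8 (H0) depth=8
  del 13.0.0.0/8 (clear depth 8)
  + 0.0.0.0/0 (H0) depth=0
  Q 85.12.129.81: descend 0 ; hops seen [H0] ; pick H0
  del 0.0.0.0/0 (clear depth 0)
  + 97.86.136.0/28 (H5) depth=28
  Q 97.86.136.0: descend 0110000101010110100010000000 ; hops seen [H5] ; pick H5
  + 13.128.0.0/12 (H5) depth=12
  del 97.86.136.0/28 (clear depth 28)
  + 13.137.192.0/18 (H4) depth=18
  + 13.128.0.0/12 (H1) depth=12
  del 13.128.0.0/12 (clear depth 12)
  Q 13.137.192.9: descend 000011011000100111 ; hops seen [H4] ; pick H4
  del 13.137.192.0/18 (clear depth 18)
  + 224.190.80.0/20 (H5) depth=20
  + 97.86.136.0/27 (H3) depth=27
  + 0.0.0.0/0 (H0) depth=0
  + 97.64.0.0/11 (H2) depth=11
  Q 97.69.190.97: descend 01100001010 ; hops seen [H0,H2] ; pick H2
  + 13.137.0.0/16 (H0) depth=16
  Q 97.86.136.1: descend 0110000101010110100010000000 ; hops seen [H0,H2,H3] ; pick H3
  + 224.190.80.0/20 (H5) depth=20
  + 97.86.128.0/20 (H5) depth=20
  Q 13.137.213.202: descend 000011011000100111 ; hops seen [H0,H0] ; pick H0
  + 97.86.136.0/24 (H2) depth=24
  + 224.0.0.0/8 (H1) depth=8
  Q 13.137.53.48: descend 0000110110001001 ; hops seen [H0,H0] ; pick H0

== LOOKUPS ==
["H0","H5","H4","H2","H3","H0","H0"]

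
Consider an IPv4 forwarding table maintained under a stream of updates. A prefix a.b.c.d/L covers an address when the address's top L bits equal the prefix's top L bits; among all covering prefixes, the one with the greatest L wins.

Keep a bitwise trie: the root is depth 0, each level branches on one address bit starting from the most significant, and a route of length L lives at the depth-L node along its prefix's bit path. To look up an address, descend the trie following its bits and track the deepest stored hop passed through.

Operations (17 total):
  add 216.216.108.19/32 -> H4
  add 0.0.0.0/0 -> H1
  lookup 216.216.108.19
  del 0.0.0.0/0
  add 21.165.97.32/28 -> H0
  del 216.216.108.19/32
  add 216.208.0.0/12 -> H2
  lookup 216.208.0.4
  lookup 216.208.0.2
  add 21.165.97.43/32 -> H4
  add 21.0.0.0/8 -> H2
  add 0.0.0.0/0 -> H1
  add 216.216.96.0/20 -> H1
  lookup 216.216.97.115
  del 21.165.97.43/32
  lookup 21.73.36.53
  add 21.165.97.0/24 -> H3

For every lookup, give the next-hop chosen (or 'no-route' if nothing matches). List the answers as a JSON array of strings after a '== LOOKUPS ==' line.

Trace:
  + 216.216.108.19/32 (H4) depth=32
  + 0.0.0.0/0 (H1) depth=0
  ? 216.216.108.19  path d0:H1→d1:-→d2:-→d3:-→d4:-→d5:-→d6:-→d7:-→d8:-→d9:-→d10:-→d11:-→d12:-→d13:-→d14:-→d15:-→d16:-→d17:-→d18:-→d19:-→d20:-→d21:-→d22:-→d23:-→d24:-→d25:-→d26:-→d27:-→d28:-→d29:-→d30:-→d31:-→d32:H4  best=H4
  - 0.0.0.0/0 clear@0
  + 21.165.97.32/28 (H0) depth=28
  - 216.216.108.19/32 clear@32
  + 216.208.0.0/12 (H2) depth=12
  ? 216.208.0.4  path d0:-→d1:-→d2:-→d3:-→d4:-→d5:-→d6:-→d7:-→d8:-→d9:-→d10:-→d11:-→d12:H2  best=H2
  ? 216.208.0.2  path d0:-→d1:-→d2:-→d3:-→d4:-→d5:-→d6:-→d7:-→d8:-→d9:-→d10:-→d11:-→d12:H2  best=H2
  + 21.165.97.43/32 (H4) depth=32
  + 21.0.0.0/8 (H2) depth=8
  + 0.0.0.0/0 (H1) depth=0
  + 216.216.96.0/20 (H1) depth=20
  ? 216.216.97.115  path d0:H1→d1:-→d2:-→d3:-→d4:-→d5:-→d6:-→d7:-→d8:-→d9:-→d10:-→d11:-→d12:H2→d13:-→d14:-→d15:-→d16:-→d17:-→d18:-→d19:-→d20:H1  best=H1
  - 21.165.97.43/32 clear@32
  ? 21.73.36.53  path d0:H1→d1:-→d2:-→d3:-→d4:-→d5:-→d6:-→d7:-→d8:H2  best=H2
  + 21.165.97.0/24 (H3) depth=24

== LOOKUPS ==
["H4","H2","H2","H1","H2"]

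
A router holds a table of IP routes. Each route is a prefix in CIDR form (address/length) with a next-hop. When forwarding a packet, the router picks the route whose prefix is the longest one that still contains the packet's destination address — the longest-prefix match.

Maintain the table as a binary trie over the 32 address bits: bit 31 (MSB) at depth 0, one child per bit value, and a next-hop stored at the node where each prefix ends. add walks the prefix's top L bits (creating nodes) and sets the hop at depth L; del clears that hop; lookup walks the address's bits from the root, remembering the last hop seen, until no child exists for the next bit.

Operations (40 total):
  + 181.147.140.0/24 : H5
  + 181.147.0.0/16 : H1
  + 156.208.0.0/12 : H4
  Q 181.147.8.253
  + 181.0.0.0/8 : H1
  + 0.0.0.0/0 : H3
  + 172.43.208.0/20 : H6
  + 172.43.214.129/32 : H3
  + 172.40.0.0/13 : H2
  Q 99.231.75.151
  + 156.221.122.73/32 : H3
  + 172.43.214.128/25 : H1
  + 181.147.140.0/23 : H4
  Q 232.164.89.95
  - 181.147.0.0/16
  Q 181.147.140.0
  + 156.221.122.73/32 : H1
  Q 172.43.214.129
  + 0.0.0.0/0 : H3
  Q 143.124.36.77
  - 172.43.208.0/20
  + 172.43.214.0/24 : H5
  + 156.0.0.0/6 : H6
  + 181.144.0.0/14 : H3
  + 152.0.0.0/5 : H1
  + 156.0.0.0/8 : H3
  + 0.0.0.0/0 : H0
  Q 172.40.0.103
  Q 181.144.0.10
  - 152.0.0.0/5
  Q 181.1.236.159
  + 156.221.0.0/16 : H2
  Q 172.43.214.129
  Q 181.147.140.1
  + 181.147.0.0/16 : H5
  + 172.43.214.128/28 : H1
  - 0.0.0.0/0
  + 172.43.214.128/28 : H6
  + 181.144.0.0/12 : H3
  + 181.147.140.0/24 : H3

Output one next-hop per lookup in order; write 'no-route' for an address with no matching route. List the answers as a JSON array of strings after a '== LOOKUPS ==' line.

Apply in order:
  add 181.147.140.0/24 -> H5 at depth 24
  add 181.147.0.0/16 -> H1 at depth 16
  add 156.208.0.0/12 -> H4 at depth 12
  ? 181.147.8.253  path d0:-→d1:-→d2:-→d3:-→d4:-→d5:-→d6:-→d7:-→d8:-→d9:-→d10:-→d11:-→d12:-→d13:-→d14:-→d15:-→d16:H1  best=H1
  add 181.0.0.0/8 -> H1 at depth 8
  add 0.0.0.0/0 -> H3 at depth 0
  add 172.43.208.0/20 -> H6 at depth 20
  add 172.43.214.129/32 -> H3 at depth 32
  add 172.40.0.0/13 -> H2 at depth 13
  ? 99.231.75.151  path d0:H3  best=H3
  add 156.221.122.73/32 -> H3 at depth 32
  add 172.43.214.128/25 -> H1 at depth 25
  add 181.147.140.0/23 -> H4 at depth 23
  ? 232.164.89.95  path d0:H3→d1:-  best=H3
  - 181.147.0.0/16 clear@16
  ? 181.147.140.0  path d0:H3→d1:-→d2:-→d3:-→d4:-→d5:-→d6:-→d7:-→d8:H1→d9:-→d10:-→d11:-→d12:-→d13:-→d14:-→d15:-→d16:-→d17:-→d18:-→d19:-→d20:-→d21:-→d22:-→d23:H4→d24:H5  best=H5
  add 156.221.122.73/32 -> H1 at depth 32
  ? 172.43.214.129  path d0:H3→d1:-→d2:-→d3:-→d4:-→d5:-→d6:-→d7:-→d8:-→d9:-→d10:-→d11:-→d12:-→d13:H2→d14:-→d15:-→d16:-→d17:-→d18:-→d19:-→d20:H6→d21:-→d22:-→d23:-→d24:-→d25:H1→d26:-→d27:-→d28:-→d29:-→d30:-→d31:-→d32:H3  best=H3
  add 0.0.0.0/0 -> H3 at depth 0
  ? 143.124.36.77  path d0:H3→d1:-→d2:-→d3:-  best=H3
  - 172.43.208.0/20 clear@20
  add 172.43.214.0/24 -> H5 at depth 24
  add 156.0.0.0/6 -> H6 at depth 6
  add 181.144.0.0/14 -> H3 at depth 14
  add 152.0.0.0/5 -> H1 at depth 5
  add 156.0.0.0/8 -> H3 at depth 8
  add 0.0.0.0/0 -> H0 at depth 0
  ? 172.40.0.103  path d0:H0→d1:-→d2:-→d3:-→d4:-→d5:-→d6:-→d7:-→d8:-→d9:-→d10:-→d11:-→d12:-→d13:H2→d14:-  best=H2
  ? 181.144.0.10  path d0:H0→d1:-→d2:-→d3:-→d4:-→d5:-→d6:-→d7:-→d8:H1→d9:-→d10:-→d11:-→d12:-→d13:-→d14:H3  best=H3
  - 152.0.0.0/5 clear@5
  ? 181.1.236.159  path d0:H0→d1:-→d2:-→d3:-→d4:-→d5:-→d6:-→d7:-→d8:H1  best=H1
  add 156.221.0.0/16 -> H2 at depth 16
  ? 172.43.214.129  path d0:H0→d1:-→d2:-→d3:-→d4:-→d5:-→d6:-→d7:-→d8:-→d9:-→d10:-→d11:-→d12:-→d13:H2→d14:-→d15:-→d16:-→d17:-→d18:-→d19:-→d20:-→d21:-→d22:-→d23:-→d24:H5→d25:H1→d26:-→d27:-→d28:-→d29:-→d30:-→d31:-→d32:H3  best=H3
  ? 181.147.140.1  path d0:H0→d1:-→d2:-→d3:-→d4:-→d5:-→d6:-→d7:-→d8:H1→d9:-→d10:-→d11:-→d12:-→d13:-→d14:H3→d15:-→d16:-→d17:-→d18:-→d19:-→d20:-→d21:-→d22:-→d23:H4→d24:H5  best=H5
  add 181.147.0.0/16 -> H5 at depth 16
  add 172.43.214.128/28 -> H1 at depth 28
  - 0.0.0.0/0 clear@0
  add 172.43.214.128/28 -> H6 at depth 28
  add 181.144.0.0/12 -> H3 at depth 12
  add 181.147.140.0/24 -> H3 at depth 24

== LOOKUPS ==
["H1","H3","H3","H5","H3","H3","H2","H3","H1","H3","H5"]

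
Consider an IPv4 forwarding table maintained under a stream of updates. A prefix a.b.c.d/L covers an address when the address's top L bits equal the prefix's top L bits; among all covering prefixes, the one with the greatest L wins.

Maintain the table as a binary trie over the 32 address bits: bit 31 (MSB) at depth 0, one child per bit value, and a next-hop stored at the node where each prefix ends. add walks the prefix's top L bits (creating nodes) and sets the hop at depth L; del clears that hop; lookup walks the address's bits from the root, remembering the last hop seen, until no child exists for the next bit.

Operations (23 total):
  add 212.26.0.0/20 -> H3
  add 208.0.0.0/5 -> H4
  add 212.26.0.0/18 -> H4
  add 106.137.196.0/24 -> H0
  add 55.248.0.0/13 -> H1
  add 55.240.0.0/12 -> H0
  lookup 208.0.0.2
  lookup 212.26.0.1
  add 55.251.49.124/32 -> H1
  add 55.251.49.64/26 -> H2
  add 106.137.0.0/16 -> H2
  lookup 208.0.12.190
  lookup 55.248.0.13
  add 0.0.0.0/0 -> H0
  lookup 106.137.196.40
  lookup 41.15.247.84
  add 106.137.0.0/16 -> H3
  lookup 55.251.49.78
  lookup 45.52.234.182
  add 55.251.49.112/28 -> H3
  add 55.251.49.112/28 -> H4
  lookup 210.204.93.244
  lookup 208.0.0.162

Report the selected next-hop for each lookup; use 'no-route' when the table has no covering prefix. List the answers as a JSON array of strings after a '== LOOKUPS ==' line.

Trace:
  add 212.26.0.0/20 -> H3 at depth 20
  add 208.0.0.0/5 -> H4 at depth 5
  add 212.26.0.0/18 -> H4 at depth 18
  add 106.137.196.0/24 -> H0 at depth 24
  add 55.248.0.0/13 -> H1 at depth 13
  add 55.240.0.0/12 -> H0 at depth 12
  Q 208.0.0.2: descend 11010 ; hops seen [H4] ; pick H4
  Q 212.26.0.1: descend 11010100000110100000 ; hops seen [H4,H4,H3] ; pick H3
  add 55.251.49.124/32 -> H1 at depth 32
  add 55.251.49.64/26 -> H2 at depth 26
  add 106.137.0.0/16 -> H2 at depth 16
  Q 208.0.12.190: descend 11010 ; hops seen [H4] ; pick H4
  Q 55.248.0.13: descend 00110111111110 ; hops seen [H0,H1] ; pick H1
  add 0.0.0.0/0 -> H0 at depth 0
  Q 106.137.196.40: descend 011010101000100111000100 ; hops seen [H0,H2,H0] ; pick H0
  Q 41.15.247.84: descend 001 ; hops seen [H0] ; pick H0
  add 106.137.0.0/16 -> H3 at depth 16
  Q 55.251.49.78: descend 00110111111110110011000101 ; hops seen [H0,H0,H1,H2] ; pick H2
  Q 45.52.234.182: descend 001 ; hops seen [H0] ; pick H0
  add 55.251.49.112/28 -> H3 at depth 28
  add 55.251.49.112/28 -> H4 at depth 28
  Q 210.204.93.244: descend 11010 ; hops seen [H0,H4] ; pick H4
  Q 208.0.0.162: descend 11010 ; hops seen [H0,H4] ; pick H4

== LOOKUPS ==
["H4","H3","H4","H1","H0","H0","H2","H0","H4","H4"]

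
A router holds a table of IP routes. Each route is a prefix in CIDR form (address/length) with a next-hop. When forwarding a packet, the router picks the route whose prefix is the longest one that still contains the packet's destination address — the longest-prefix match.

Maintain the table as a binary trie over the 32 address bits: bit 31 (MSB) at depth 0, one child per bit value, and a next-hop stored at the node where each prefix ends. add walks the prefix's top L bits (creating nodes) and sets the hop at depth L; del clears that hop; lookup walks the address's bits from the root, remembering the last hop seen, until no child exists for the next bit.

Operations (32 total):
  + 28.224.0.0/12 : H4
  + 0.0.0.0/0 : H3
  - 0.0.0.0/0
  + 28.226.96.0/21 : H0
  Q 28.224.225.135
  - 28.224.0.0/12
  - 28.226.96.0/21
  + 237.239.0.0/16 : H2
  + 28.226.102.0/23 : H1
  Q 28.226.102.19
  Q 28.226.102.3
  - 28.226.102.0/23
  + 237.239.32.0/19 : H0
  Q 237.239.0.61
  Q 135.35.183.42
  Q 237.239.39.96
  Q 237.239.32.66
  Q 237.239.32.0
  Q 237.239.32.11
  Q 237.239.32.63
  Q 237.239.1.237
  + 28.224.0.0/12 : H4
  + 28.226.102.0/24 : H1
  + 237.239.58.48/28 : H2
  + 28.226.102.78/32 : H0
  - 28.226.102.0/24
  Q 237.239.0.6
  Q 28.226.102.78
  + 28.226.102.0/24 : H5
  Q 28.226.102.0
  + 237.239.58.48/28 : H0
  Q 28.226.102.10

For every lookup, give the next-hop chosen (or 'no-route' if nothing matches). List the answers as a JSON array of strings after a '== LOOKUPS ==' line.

Apply in order:
  add 28.224.0.0/12 -> H4 at depth 12
  add 0.0.0.0/0 -> H3 at depth 0
  - 0.0.0.0/0 clear@0
  add 28.226.96.0/21 -> H0 at depth 21
  ? 28.224.225.135  path d0:-→d1:-→d2:-→d3:-→d4:-→d5:-→d6:-→d7:-→d8:-→d9:-→d10:-→d11:-→d12:H4→d13:-→d14:-  best=H4
  - 28.224.0.0/12 clear@12
  - 28.226.96.0/21 clear@21
  add 237.239.0.0/16 -> H2 at depth 16
  add 28.226.102.0/23 -> H1 at depth 23
  ? 28.226.102.19  path d0:-→d1:-→d2:-→d3:-→d4:-→d5:-→d6:-→d7:-→d8:-→d9:-→d10:-→d11:-→d12:-→d13:-→d14:-→d15:-→d16:-→d17:-→d18:-→d19:-→d20:-→d21:-→d22:-→d23:H1  best=H1
  ? 28.226.102.3  path d0:-→d1:-→d2:-→d3:-→d4:-→d5:-→d6:-→d7:-→d8:-→d9:-→d10:-→d11:-→d12:-→d13:-→d14:-→d15:-→d16:-→d17:-→d18:-→d19:-→d20:-→d21:-→d22:-→d23:H1  best=H1
  - 28.226.102.0/23 clear@23
  add 237.239.32.0/19 -> H0 at depth 19
  ? 237.239.0.61  path d0:-→d1:-→d2:-→d3:-→d4:-→d5:-→d6:-→d7:-→d8:-→d9:-→d10:-→d11:-→d12:-→d13:-→d14:-→d15:-→d16:H2→d17:-→d18:-  best=H2
  ? 135.35.183.42  path d0:-→d1:-  best=no-route
  ? 237.239.39.96  path d0:-→d1:-→d2:-→d3:-→d4:-→d5:-→d6:-→d7:-→d8:-→d9:-→d10:-→d11:-→d12:-→d13:-→d14:-→d15:-→d16:H2→d17:-→d18:-→d19:H0  best=H0
  ? 237.239.32.66  path d0:-→d1:-→d2:-→d3:-→d4:-→d5:-→d6:-→d7:-→d8:-→d9:-→d10:-→d11:-→d12:-→d13:-→d14:-→d15:-→d16:H2→d17:-→d18:-→d19:H0  best=H0
  ? 237.239.32.0  path d0:-→d1:-→d2:-→d3:-→d4:-→d5:-→d6:-→d7:-→d8:-→d9:-→d10:-→d11:-→d12:-→d13:-→d14:-→d15:-→d16:H2→d17:-→d18:-→d19:H0  best=H0
  ? 237.239.32.11  path d0:-→d1:-→d2:-→d3:-→d4:-→d5:-→d6:-→d7:-→d8:-→d9:-→d10:-→d11:-→d12:-→d13:-→d14:-→d15:-→d16:H2→d17:-→d18:-→d19:H0  best=H0
  ? 237.239.32.63  path d0:-→d1:-→d2:-→d3:-→d4:-→d5:-→d6:-→d7:-→d8:-→d9:-→d10:-→d11:-→d12:-→d13:-→d14:-→d15:-→d16:H2→d17:-→d18:-→d19:H0  best=H0
  ? 237.239.1.237  path d0:-→d1:-→d2:-→d3:-→d4:-→d5:-→d6:-→d7:-→d8:-→d9:-→d10:-→d11:-→d12:-→d13:-→d14:-→d15:-→d16:H2→d17:-→d18:-  best=H2
  add 28.224.0.0/12 -> H4 at depth 12
  add 28.226.102.0/24 -> H1 at depth 24
  add 237.239.58.48/28 -> H2 at depth 28
  add 28.226.102.78/32 -> H0 at depth 32
  - 28.226.102.0/24 clear@24
  ? 237.239.0.6  path d0:-→d1:-→d2:-→d3:-→d4:-→d5:-→d6:-→d7:-→d8:-→d9:-→d10:-→d11:-→d12:-→d13:-→d14:-→d15:-→d16:H2→d17:-→d18:-  best=H2
  ? 28.226.102.78  path d0:-→d1:-→d2:-→d3:-→d4:-→d5:-→d6:-→d7:-→d8:-→d9:-→d10:-→d11:-→d12:H4→d13:-→d14:-→d15:-→d16:-→d17:-→d18:-→d19:-→d20:-→d21:-→d22:-→d23:-→d24:-→d25:-→d26:-→d27:-→d28:-→d29:-→d30:-→d31:-→d32:H0  best=H0
  add 28.226.102.0/24 -> H5 at depth 24
  ? 28.226.102.0  path d0:-→d1:-→d2:-→d3:-→d4:-→d5:-→d6:-→d7:-→d8:-→d9:-→d10:-→d11:-→d12:H4→d13:-→d14:-→d15:-→d16:-→d17:-→d18:-→d19:-→d20:-→d21:-→d22:-→d23:-→d24:H5→d25:-  best=H5
  add 237.239.58.48/28 -> H0 at depth 28
  ? 28.226.102.10  path d0:-→d1:-→d2:-→d3:-→d4:-→d5:-→d6:-→d7:-→d8:-→d9:-→d10:-→d11:-→d12:H4→d13:-→d14:-→d15:-→d16:-→d17:-→d18:-→d19:-→d20:-→d21:-→d22:-→d23:-→d24:H5→d25:-  best=H5

== LOOKUPS ==
["H4","H1","H1","H2","no-route","H0","H0","H0","H0","H0","H2","H2","H0","H5","H5"]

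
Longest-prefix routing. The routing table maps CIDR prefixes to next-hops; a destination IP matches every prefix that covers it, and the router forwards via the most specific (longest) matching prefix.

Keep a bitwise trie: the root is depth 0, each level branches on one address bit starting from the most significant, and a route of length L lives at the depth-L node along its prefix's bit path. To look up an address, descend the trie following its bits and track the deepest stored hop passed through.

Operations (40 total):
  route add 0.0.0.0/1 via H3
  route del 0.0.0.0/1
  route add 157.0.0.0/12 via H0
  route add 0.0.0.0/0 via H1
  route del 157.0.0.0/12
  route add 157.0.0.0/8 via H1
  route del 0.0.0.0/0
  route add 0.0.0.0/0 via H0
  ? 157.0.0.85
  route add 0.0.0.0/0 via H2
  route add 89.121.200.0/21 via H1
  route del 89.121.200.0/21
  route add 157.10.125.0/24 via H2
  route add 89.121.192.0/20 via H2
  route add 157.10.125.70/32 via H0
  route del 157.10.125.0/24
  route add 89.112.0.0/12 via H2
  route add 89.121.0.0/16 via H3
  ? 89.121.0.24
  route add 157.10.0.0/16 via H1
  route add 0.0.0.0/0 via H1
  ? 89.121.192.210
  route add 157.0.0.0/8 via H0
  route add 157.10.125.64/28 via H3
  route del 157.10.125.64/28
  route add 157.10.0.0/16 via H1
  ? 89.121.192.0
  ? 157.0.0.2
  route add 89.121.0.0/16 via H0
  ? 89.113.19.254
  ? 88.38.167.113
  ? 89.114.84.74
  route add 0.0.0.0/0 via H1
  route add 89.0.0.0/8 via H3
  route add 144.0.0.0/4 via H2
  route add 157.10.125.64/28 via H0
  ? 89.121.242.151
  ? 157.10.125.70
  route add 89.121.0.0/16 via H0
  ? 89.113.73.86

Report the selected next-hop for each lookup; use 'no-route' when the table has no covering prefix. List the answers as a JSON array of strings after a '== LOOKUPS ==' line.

Process each operation:
  + 0.0.0.0/1 (H3) depth=1
  del 0.0.0.0/1 (clear depth 1)
  + 157.0.0.0/12 (H0) depth=12
  + 0.0.0.0/0 (H1) depth=0
  del 157.0.0.0/12 (clear depth 12)
  + 157.0.0.0/8 (H1) depth=8
  del 0.0.0.0/0 (clear depth 0)
  + 0.0.0.0/0 (H0) depth=0
  ? 157.0.0.85  path d0:H0→d1:-→d2:-→d3:-→d4:-→d5:-→d6:-→d7:-→d8:H1→d9:-→d10:-→d11:-→d12:-  best=H1
  + 0.0.0.0/0 (H2) depth=0
  + 89.121.200.0/21 (H1) depth=21
  del 89.121.200.0/21 (clear depth 21)
  + 157.10.125.0/24 (H2) depth=24
  + 89.121.192.0/20 (H2) depth=20
  + 157.10.125.70/32 (H0) depth=32
  del 157.10.125.0/24 (clear depth 24)
  + 89.112.0.0/12 (H2) depth=12
  + 89.121.0.0/16 (H3) depth=16
  ? 89.121.0.24  path d0:H2→d1:-→d2:-→d3:-→d4:-→d5:-→d6:-→d7:-→d8:-→d9:-→d10:-→d11:-→d12:H2→d13:-→d14:-→d15:-→d16:H3  best=H3
  + 157.10.0.0/16 (H1) depth=16
  + 0.0.0.0/0 (H1) depth=0
  ? 89.121.192.210  path d0:H1→d1:-→d2:-→d3:-→d4:-→d5:-→d6:-→d7:-→d8:-→d9:-→d10:-→d11:-→d12:H2→d13:-→d14:-→d15:-→d16:H3→d17:-→d18:-→d19:-→d20:H2  best=H2
  + 157.0.0.0/8 (H0) depth=8
  + 157.10.125.64/28 (H3) depth=28
  del 157.10.125.64/28 (clear depth 28)
  + 157.10.0.0/16 (H1) depth=16
  ? 89.121.192.0  path d0:H1→d1:-→d2:-→d3:-→d4:-→d5:-→d6:-→d7:-→d8:-→d9:-→d10:-→d11:-→d12:H2→d13:-→d14:-→d15:-→d16:H3→d17:-→d18:-→d19:-→d20:H2  best=H2
  ? 157.0.0.2  path d0:H1→d1:-→d2:-→d3:-→d4:-→d5:-→d6:-→d7:-→d8:H0→d9:-→d10:-→d11:-→d12:-  best=H0
  + 89.121.0.0/16 (H0) depth=16
  ? 89.113.19.254  path d0:H1→d1:-→d2:-→d3:-→d4:-→d5:-→d6:-→d7:-→d8:-→d9:-→d10:-→d11:-→d12:H2  best=H2
  ? 88.38.167.113  path d0:H1→d1:-→d2:-→d3:-→d4:-→d5:-→d6:-→d7:-  best=H1
  ? 89.114.84.74  path d0:H1→d1:-→d2:-→d3:-→d4:-→d5:-→d6:-→d7:-→d8:-→d9:-→d10:-→d11:-→d12:H2  best=H2
  + 0.0.0.0/0 (H1) depth=0
  + 89.0.0.0/8 (H3) depth=8
  + 144.0.0.0/4 (H2) depth=4
  + 157.10.125.64/28 (H0) depth=28
  ? 89.121.242.151  path d0:H1→d1:-→d2:-→d3:-→d4:-→d5:-→d6:-→d7:-→d8:H3→d9:-→d10:-→d11:-→d12:H2→d13:-→d14:-→d15:-→d16:H0→d17:-→d18:-  best=H0
  ? 157.10.125.70  path d0:H1→d1:-→d2:-→d3:-→d4:H2→d5:-→d6:-→d7:-→d8:H0→d9:-→d10:-→d11:-→d12:-→d13:-→d14:-→d15:-→d16:H1→d17:-→d18:-→d19:-→d20:-→d21:-→d22:-→d23:-→d24:-→d25:-→d26:-→d27:-→d28:H0→d29:-→d30:-→d31:-→d32:H0  best=H0
  + 89.121.0.0/16 (H0) depth=16
  ? 89.113.73.86  path d0:H1→d1:-→d2:-→d3:-→d4:-→d5:-→d6:-→d7:-→d8:H3→d9:-→d10:-→d11:-→d12:H2  best=H2

== LOOKUPS ==
["H1","H3","H2","H2","H0","H2","H1","H2","H0","H0","H2"]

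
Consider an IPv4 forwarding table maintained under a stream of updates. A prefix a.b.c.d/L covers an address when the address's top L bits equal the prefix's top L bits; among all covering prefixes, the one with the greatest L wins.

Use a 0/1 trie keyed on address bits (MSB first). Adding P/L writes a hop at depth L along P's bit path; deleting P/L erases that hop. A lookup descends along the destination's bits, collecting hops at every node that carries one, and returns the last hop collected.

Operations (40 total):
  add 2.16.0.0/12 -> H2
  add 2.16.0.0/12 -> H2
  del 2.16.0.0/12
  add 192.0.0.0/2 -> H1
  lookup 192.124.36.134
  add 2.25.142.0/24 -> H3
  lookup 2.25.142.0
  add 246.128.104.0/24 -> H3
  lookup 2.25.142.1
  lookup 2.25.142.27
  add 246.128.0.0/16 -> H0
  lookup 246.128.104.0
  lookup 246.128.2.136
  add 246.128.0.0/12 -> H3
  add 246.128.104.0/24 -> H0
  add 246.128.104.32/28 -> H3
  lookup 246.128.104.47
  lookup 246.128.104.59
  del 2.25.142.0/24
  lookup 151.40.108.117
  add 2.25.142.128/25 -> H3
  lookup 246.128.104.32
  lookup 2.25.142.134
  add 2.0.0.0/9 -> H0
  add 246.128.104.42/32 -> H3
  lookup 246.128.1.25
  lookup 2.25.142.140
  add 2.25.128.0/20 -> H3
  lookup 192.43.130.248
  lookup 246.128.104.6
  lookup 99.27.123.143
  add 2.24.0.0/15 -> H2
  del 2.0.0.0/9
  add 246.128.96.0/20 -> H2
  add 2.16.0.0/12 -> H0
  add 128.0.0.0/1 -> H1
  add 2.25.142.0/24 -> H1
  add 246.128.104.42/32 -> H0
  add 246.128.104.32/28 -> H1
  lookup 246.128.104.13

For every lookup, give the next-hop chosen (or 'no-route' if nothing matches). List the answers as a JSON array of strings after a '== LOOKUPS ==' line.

Apply in order:
  + 2.16.0.0/12 (H2) depth=12
  + 2.16.0.0/12 (H2) depth=12
  - 2.16.0.0/12 clear@12
  + 192.0.0.0/2 (H1) depth=2
  lookup 192.124.36.134: bits 11 walk d0:-→d1:-→d2:H1 -> H1
  + 2.25.142.0/24 (H3) depth=24
  lookup 2.25.142.0: bits 000000100001100110001110 walk d0:-→d1:-→d2:-→d3:-→d4:-→d5:-→d6:-→d7:-→d8:-→d9:-→d10:-→d11:-→d12:-→d13:-→d14:-→d15:-→d16:-→d17:-→d18:-→d19:-→d20:-→d21:-→d22:-→d23:-→d24:H3 -> H3
  + 246.128.104.0/24 (H3) depth=24
  lookup 2.25.142.1: bits 000000100001100110001110 walk d0:-→d1:-→d2:-→d3:-→d4:-→d5:-→d6:-→d7:-→d8:-→d9:-→d10:-→d11:-→d12:-→d13:-→d14:-→d15:-→d16:-→d17:-→d18:-→d19:-→d20:-→d21:-→d22:-→d23:-→d24:H3 -> H3
  lookup 2.25.142.27: bits 000000100001100110001110 walk d0:-→d1:-→d2:-→d3:-→d4:-→d5:-→d6:-→d7:-→d8:-→d9:-→d10:-→d11:-→d12:-→d13:-→d14:-→d15:-→d16:-→d17:-→d18:-→d19:-→d20:-→d21:-→d22:-→d23:-→d24:H3 -> H3
  + 246.128.0.0/16 (H0) depth=16
  lookup 246.128.104.0: bits 111101101000000001101000 walk d0:-→d1:-→d2:H1→d3:-→d4:-→d5:-→d6:-→d7:-→d8:-→d9:-→d10:-→d11:-→d12:-→d13:-→d14:-→d15:-→d16:H0→d17:-→d18:-→d19:-→d20:-→d21:-→d22:-→d23:-→d24:H3 -> H3
  lookup 246.128.2.136: bits 11110110100000000 walk d0:-→d1:-→d2:H1→d3:-→d4:-→d5:-→d6:-→d7:-→d8:-→d9:-→d10:-→d11:-→d12:-→d13:-→d14:-→d15:-→d16:H0→d17:- -> H0
  + 246.128.0.0/12 (H3) depth=12
  + 246.128.104.0/24 (H0) depth=24
  + 246.128.104.32/28 (H3) depth=28
  lookup 246.128.104.47: bits 1111011010000000011010000010 walk d0:-→d1:-→d2:H1→d3:-→d4:-→d5:-→d6:-→d7:-→d8:-→d9:-→d10:-→d11:-→d12:H3→d13:-→d14:-→d15:-→d16:H0→d17:-→d18:-→d19:-→d20:-→d21:-→d22:-→d23:-→d24:H0→d25:-→d26:-→d27:-→d28:H3 -> H3
  lookup 246.128.104.59: bits 111101101000000001101000001 walk d0:-→d1:-→d2:H1→d3:-→d4:-→d5:-→d6:-→d7:-→d8:-→d9:-→d10:-→d11:-→d12:H3→d13:-→d14:-→d15:-→d16:H0→d17:-→d18:-→d19:-→d20:-→d21:-→d22:-→d23:-→d24:H0→d25:-→d26:-→d27:- -> H0
  - 2.25.142.0/24 clear@24
  lookup 151.40.108.117: bits 1 walk d0:-→d1:- -> no-route
  + 2.25.142.128/25 (H3) depth=25
  lookup 246.128.104.32: bits 1111011010000000011010000010 walk d0:-→d1:-→d2:H1→d3:-→d4:-→d5:-→d6:-→d7:-→d8:-→d9:-→d10:-→d11:-→d12:H3→d13:-→d14:-→d15:-→d16:H0→d17:-→d18:-→d19:-→d20:-→d21:-→d22:-→d23:-→d24:H0→d25:-→d26:-→d27:-→d28:H3 -> H3
  lookup 2.25.142.134: bits 0000001000011001100011101 walk d0:-→d1:-→d2:-→d3:-→d4:-→d5:-→d6:-→d7:-→d8:-→d9:-→d10:-→d11:-→d12:-→d13:-→d14:-→d15:-→d16:-→d17:-→d18:-→d19:-→d20:-→d21:-→d22:-→d23:-→d24:-→d25:H3 -> H3
  + 2.0.0.0/9 (H0) depth=9
  + 246.128.104.42/32 (H3) depth=32
  lookup 246.128.1.25: bits 11110110100000000 walk d0:-→d1:-→d2:H1→d3:-→d4:-→d5:-→d6:-→d7:-→d8:-→d9:-→d10:-→d11:-→d12:H3→d13:-→d14:-→d15:-→d16:H0→d17:- -> H0
  lookup 2.25.142.140: bits 0000001000011001100011101 walk d0:-→d1:-→d2:-→d3:-→d4:-→d5:-→d6:-→d7:-→d8:-→d9:H0→d10:-→d11:-→d12:-→d13:-→d14:-→d15:-→d16:-→d17:-→d18:-→d19:-→d20:-→d21:-→d22:-→d23:-→d24:-→d25:H3 -> H3
  + 2.25.128.0/20 (H3) depth=20
  lookup 192.43.130.248: bits 11 walk d0:-→d1:-→d2:H1 -> H1
  lookup 246.128.104.6: bits 11110110100000000110100000 walk d0:-→d1:-→d2:H1→d3:-→d4:-→d5:-→d6:-→d7:-→d8:-→d9:-→d10:-→d11:-→d12:H3→d13:-→d14:-→d15:-→d16:H0→d17:-→d18:-→d19:-→d20:-→d21:-→d22:-→d23:-→d24:H0→d25:-→d26:- -> H0
  lookup 99.27.123.143: bits 0 walk d0:-→d1:- -> no-route
  + 2.24.0.0/15 (H2) depth=15
  - 2.0.0.0/9 clear@9
  + 246.128.96.0/20 (H2) depth=20
  + 2.16.0.0/12 (H0) depth=12
  + 128.0.0.0/1 (H1) depth=1
  + 2.25.142.0/24 (H1) depth=24
  + 246.128.104.42/32 (H0) depth=32
  + 246.128.104.32/28 (H1) depth=28
  lookup 246.128.104.13: bits 11110110100000000110100000 walk d0:-→d1:H1→d2:H1→d3:-→d4:-→d5:-→d6:-→d7:-→d8:-→d9:-→d10:-→d11:-→d12:H3→d13:-→d14:-→d15:-→d16:H0→d17:-→d18:-→d19:-→d20:H2→d21:-→d22:-→d23:-→d24:H0→d25:-→d26:- -> H0

== LOOKUPS ==
["H1","H3","H3","H3","H3","H0","H3","H0","no-route","H3","H3","H0","H3","H1","H0","no-route","H0"]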